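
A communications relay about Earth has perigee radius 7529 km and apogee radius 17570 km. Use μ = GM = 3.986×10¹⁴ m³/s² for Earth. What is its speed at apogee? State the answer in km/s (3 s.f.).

v ≈ 3.69 km/s

Semi-major axis a = (r_p + r_a)/2 = 12550 km = 1.255×10⁷ m.
Vis-viva: v² = μ(2/r − 1/a) = 3.986×10¹⁴ × (1.138×10⁻⁷ − 7.968×10⁻⁸) = 1.361×10⁷ m²/s².
v = 3689 m/s = 3.689 km/s.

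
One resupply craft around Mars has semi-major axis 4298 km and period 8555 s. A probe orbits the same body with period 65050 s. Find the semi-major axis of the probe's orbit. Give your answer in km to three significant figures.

Kepler's third law: a³ ∝ T², so a₂ = a₁ (T₂/T₁)^(2/3).
T₂/T₁ = 7.604, (T₂/T₁)^(2/3) = 3.867.
a₂ = 4298 × 3.867 = 16620 km.

a₂ ≈ 16600 km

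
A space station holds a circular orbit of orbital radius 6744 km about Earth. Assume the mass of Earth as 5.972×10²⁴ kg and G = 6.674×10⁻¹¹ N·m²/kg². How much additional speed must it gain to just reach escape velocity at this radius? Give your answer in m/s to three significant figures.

μ = GM = 6.674×10⁻¹¹ × 5.972×10²⁴ = 3.986×10¹⁴ m³/s².
r = 6744 km = 6.744×10⁶ m.
Circular speed v_c = √(μ/r) = 7688 m/s.
Escape speed v_esc = √(2μ/r) = √2 × v_c = 10870 m/s.
Δv = v_esc − v_c = 3184 m/s.

Δv ≈ 3180 m/s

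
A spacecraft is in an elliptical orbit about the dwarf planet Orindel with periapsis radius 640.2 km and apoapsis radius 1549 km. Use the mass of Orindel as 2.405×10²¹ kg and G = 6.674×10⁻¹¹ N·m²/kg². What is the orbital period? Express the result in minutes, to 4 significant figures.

T ≈ 299.3 minutes

μ = GM = 6.674×10⁻¹¹ × 2.405×10²¹ = 1.605×10¹¹ m³/s².
Semi-major axis a = (r_p + r_a)/2 = (640.20 + 1549.0)/2 = 1094.6 km = 1.095×10⁶ m.
By Kepler's third law T = 2π√(a³/μ) = 2π × 2.858×10³ = 1.796×10⁴ s.
= 299.3 minutes.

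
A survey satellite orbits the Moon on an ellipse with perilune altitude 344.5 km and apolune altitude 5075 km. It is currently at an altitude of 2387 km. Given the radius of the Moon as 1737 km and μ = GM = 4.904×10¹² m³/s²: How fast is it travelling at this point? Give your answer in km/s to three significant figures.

v ≈ 1.13 km/s

r_p = 1737 + 344.5 = 2081.5 km = 2.0815×10⁶ m.
r_a = 1737 + 5075 = 6812.0 km = 6.8120×10⁶ m.
r = 1737 + 2387 = 4124.0 km = 4.124×10⁶ m.
Semi-major axis a = (r_p + r_a)/2 = 4446.8 km = 4.447×10⁶ m.
Vis-viva: v² = μ(2/r − 1/a) = 4.904×10¹² × (4.850×10⁻⁷ − 2.249×10⁻⁷) = 1.275×10⁶ m²/s².
v = 1129 m/s = 1.129 km/s.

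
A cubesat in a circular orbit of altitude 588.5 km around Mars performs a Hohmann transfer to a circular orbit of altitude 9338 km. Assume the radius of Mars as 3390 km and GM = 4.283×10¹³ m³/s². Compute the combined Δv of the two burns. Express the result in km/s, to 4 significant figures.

Δv_total ≈ 1.337 km/s

r₁ = 3390 + 588.5 = 3978.5 km = 3.9785×10⁶ m.
r₂ = 3390 + 9338 = 12728 km = 1.2728×10⁷ m.
Transfer ellipse a_t = (r₁ + r₂)/2 = 8.353×10⁶ m.
At r₁: circular v_c1 = √(μ/r₁) = 3281 m/s; transfer-periapsis v_p = √[μ(2/r₁ − 1/a_t)] = 4050 m/s.
Δv₁ = v_p − v_c1 = 769.0 m/s.
At r₂: circular v_c2 = √(μ/r₂) = 1834 m/s; transfer-apoapsis v_a = √[μ(2/r₂ − 1/a_t)] = 1266 m/s.
Δv₂ = v_c2 − v_a = 568.4 m/s.
Total Δv = Δv₁ + Δv₂ = 1337 m/s = 1.337 km/s.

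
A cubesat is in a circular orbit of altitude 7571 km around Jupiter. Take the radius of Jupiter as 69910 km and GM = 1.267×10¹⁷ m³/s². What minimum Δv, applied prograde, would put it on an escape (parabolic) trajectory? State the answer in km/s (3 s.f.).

Δv ≈ 16.8 km/s

r = 69910 + 7571 = 77481 km = 7.7481×10⁷ m.
Circular speed v_c = √(μ/r) = 40440 m/s.
Escape speed v_esc = √(2μ/r) = √2 × v_c = 57190 m/s.
Δv = v_esc − v_c = 16750 m/s = 16.75 km/s.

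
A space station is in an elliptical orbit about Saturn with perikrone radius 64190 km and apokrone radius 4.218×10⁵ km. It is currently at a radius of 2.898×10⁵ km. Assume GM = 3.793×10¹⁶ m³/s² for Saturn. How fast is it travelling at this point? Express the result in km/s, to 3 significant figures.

v ≈ 10.3 km/s

Semi-major axis a = (r_p + r_a)/2 = 2.4300×10⁵ km = 2.430×10⁸ m.
Vis-viva: v² = μ(2/r − 1/a) = 3.793×10¹⁶ × (6.901×10⁻⁹ − 4.115×10⁻⁹) = 1.057×10⁸ m²/s².
v = 10280 m/s = 10.28 km/s.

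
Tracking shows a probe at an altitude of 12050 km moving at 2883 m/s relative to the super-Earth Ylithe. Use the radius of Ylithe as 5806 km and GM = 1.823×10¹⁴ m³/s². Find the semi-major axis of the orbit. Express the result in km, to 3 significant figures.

a ≈ 15100 km

r = 5806 + 12050 = 17856 km = 1.786×10⁷ m.
Vis-viva rearranged: 1/a = 2/r − v²/μ = 1.120×10⁻⁷ − 4.559×10⁻⁸ = 6.641×10⁻⁸ m⁻¹.
a = 1.506×10⁷ m = 15057 km.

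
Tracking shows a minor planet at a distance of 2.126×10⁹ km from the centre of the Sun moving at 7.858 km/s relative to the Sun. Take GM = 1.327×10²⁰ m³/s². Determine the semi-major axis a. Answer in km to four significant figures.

a ≈ 2.103×10⁹ km

r = 2.126×10¹² m.
Vis-viva rearranged: 1/a = 2/r − v²/μ = 9.407×10⁻¹³ − 4.653×10⁻¹³ = 4.754×10⁻¹³ m⁻¹.
a = 2.103×10¹² m = 2.1034×10⁹ km.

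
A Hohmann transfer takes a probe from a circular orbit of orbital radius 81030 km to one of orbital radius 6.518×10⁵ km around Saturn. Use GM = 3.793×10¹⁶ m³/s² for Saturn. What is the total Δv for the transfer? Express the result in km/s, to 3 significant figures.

r₁ = 81030 km = 8.103×10⁷ m.
r₂ = 6.518×10⁵ km = 6.518×10⁸ m.
Transfer ellipse a_t = (r₁ + r₂)/2 = 3.664×10⁸ m.
At r₁: circular v_c1 = √(μ/r₁) = 21640 m/s; transfer-perikrone v_p = √[μ(2/r₁ − 1/a_t)] = 28860 m/s.
Δv₁ = v_p − v_c1 = 7221 m/s.
At r₂: circular v_c2 = √(μ/r₂) = 7628 m/s; transfer-apokrone v_a = √[μ(2/r₂ − 1/a_t)] = 3587 m/s.
Δv₂ = v_c2 − v_a = 4041 m/s.
Total Δv = Δv₁ + Δv₂ = 11260 m/s = 11.26 km/s.

Δv_total ≈ 11.3 km/s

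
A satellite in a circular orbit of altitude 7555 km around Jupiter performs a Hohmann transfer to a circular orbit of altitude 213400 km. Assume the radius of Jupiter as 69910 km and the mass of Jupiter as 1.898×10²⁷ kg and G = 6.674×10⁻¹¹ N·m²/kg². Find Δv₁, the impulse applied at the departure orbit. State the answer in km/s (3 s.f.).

μ = GM = 6.674×10⁻¹¹ × 1.898×10²⁷ = 1.267×10¹⁷ m³/s².
r₁ = 69910 + 7555 = 77465 km = 7.7465×10⁷ m.
r₂ = 69910 + 213400 = 283310 km = 2.8331×10⁸ m.
Transfer ellipse a_t = (r₁ + r₂)/2 = 1.804×10⁸ m.
At r₁: circular v_c1 = √(μ/r₁) = 40440 m/s; transfer-perijove v_p = √[μ(2/r₁ − 1/a_t)] = 50680 m/s.
Δv₁ = v_p − v_c1 = 10240 m/s.
= 10.24 km/s.

Δv ≈ 10.2 km/s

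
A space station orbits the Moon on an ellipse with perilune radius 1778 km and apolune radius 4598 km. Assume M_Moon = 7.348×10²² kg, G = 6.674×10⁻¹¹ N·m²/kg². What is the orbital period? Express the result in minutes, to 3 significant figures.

μ = GM = 6.674×10⁻¹¹ × 7.348×10²² = 4.904×10¹² m³/s².
Semi-major axis a = (r_p + r_a)/2 = (1778.0 + 4598.0)/2 = 3188.0 km = 3.188×10⁶ m.
By Kepler's third law T = 2π√(a³/μ) = 2π × 2.570×10³ = 1.615×10⁴ s.
= 269.2 minutes.

T ≈ 269 minutes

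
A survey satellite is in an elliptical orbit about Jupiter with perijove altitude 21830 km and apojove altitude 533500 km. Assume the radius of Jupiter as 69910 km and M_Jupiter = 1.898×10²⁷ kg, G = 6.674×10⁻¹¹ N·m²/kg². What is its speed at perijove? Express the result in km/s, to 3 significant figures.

μ = GM = 6.674×10⁻¹¹ × 1.898×10²⁷ = 1.267×10¹⁷ m³/s².
r_p = 69910 + 21830 = 91740 km = 9.1740×10⁷ m.
r_a = 69910 + 533500 = 603410 km = 6.0341×10⁸ m.
Semi-major axis a = (r_p + r_a)/2 = 3.4758×10⁵ km = 3.476×10⁸ m.
Vis-viva: v² = μ(2/r − 1/a) = 1.267×10¹⁷ × (2.180×10⁻⁸ − 2.877×10⁻⁹) = 2.397×10⁹ m²/s².
v = 48960 m/s = 48.96 km/s.

v ≈ 49.0 km/s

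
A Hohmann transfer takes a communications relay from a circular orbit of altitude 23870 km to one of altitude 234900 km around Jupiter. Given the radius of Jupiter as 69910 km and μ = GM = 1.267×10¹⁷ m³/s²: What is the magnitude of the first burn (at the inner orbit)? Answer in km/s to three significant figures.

Δv ≈ 8.70 km/s

r₁ = 69910 + 23870 = 93780 km = 9.3780×10⁷ m.
r₂ = 69910 + 234900 = 304810 km = 3.0481×10⁸ m.
Transfer ellipse a_t = (r₁ + r₂)/2 = 1.993×10⁸ m.
At r₁: circular v_c1 = √(μ/r₁) = 36760 m/s; transfer-perijove v_p = √[μ(2/r₁ − 1/a_t)] = 45460 m/s.
Δv₁ = v_p − v_c1 = 8700 m/s.
= 8.700 km/s.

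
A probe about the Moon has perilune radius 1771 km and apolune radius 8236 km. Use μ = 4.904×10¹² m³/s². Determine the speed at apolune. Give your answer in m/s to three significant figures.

v ≈ 459 m/s

Semi-major axis a = (r_p + r_a)/2 = 5003.5 km = 5.004×10⁶ m.
Vis-viva: v² = μ(2/r − 1/a) = 4.904×10¹² × (2.428×10⁻⁷ − 1.999×10⁻⁷) = 2.108×10⁵ m²/s².
v = 459.1 m/s.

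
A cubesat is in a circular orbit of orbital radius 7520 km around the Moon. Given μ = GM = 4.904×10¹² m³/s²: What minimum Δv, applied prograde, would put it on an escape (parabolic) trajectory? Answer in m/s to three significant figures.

Δv ≈ 334 m/s

r = 7520 km = 7.520×10⁶ m.
Circular speed v_c = √(μ/r) = 807.5 m/s.
Escape speed v_esc = √(2μ/r) = √2 × v_c = 1142 m/s.
Δv = v_esc − v_c = 334.5 m/s.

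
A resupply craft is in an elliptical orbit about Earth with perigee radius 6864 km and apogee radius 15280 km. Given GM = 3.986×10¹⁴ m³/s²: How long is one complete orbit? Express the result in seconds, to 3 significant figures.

Semi-major axis a = (r_p + r_a)/2 = (6864.0 + 15280)/2 = 11072 km = 1.107×10⁷ m.
By Kepler's third law T = 2π√(a³/μ) = 2π × 1.845×10³ = 1.159×10⁴ s.

T ≈ 11600 seconds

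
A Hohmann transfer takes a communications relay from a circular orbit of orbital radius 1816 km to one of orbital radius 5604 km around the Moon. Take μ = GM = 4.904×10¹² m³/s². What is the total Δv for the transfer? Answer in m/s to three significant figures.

r₁ = 1816 km = 1.816×10⁶ m.
r₂ = 5604 km = 5.604×10⁶ m.
Transfer ellipse a_t = (r₁ + r₂)/2 = 3.710×10⁶ m.
At r₁: circular v_c1 = √(μ/r₁) = 1643 m/s; transfer-perilune v_p = √[μ(2/r₁ − 1/a_t)] = 2020 m/s.
Δv₁ = v_p − v_c1 = 376.4 m/s.
At r₂: circular v_c2 = √(μ/r₂) = 935.5 m/s; transfer-apolune v_a = √[μ(2/r₂ − 1/a_t)] = 654.5 m/s.
Δv₂ = v_c2 − v_a = 281.0 m/s.
Total Δv = Δv₁ + Δv₂ = 657.3 m/s.

Δv_total ≈ 657 m/s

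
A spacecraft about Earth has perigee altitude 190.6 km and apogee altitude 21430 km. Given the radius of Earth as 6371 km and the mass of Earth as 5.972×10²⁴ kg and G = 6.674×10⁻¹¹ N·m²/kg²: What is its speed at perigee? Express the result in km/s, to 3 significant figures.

v ≈ 9.91 km/s

μ = GM = 6.674×10⁻¹¹ × 5.972×10²⁴ = 3.986×10¹⁴ m³/s².
r_p = 6371 + 190.6 = 6561.6 km = 6.5616×10⁶ m.
r_a = 6371 + 21430 = 27801 km = 2.7801×10⁷ m.
Semi-major axis a = (r_p + r_a)/2 = 17181 km = 1.718×10⁷ m.
Vis-viva: v² = μ(2/r − 1/a) = 3.986×10¹⁴ × (3.048×10⁻⁷ − 5.820×10⁻⁸) = 9.829×10⁷ m²/s².
v = 9914 m/s = 9.914 km/s.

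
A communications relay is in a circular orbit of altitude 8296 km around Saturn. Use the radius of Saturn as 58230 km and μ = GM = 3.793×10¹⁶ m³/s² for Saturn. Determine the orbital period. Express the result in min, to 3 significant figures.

r = 58230 + 8296 = 66526 km = 6.6526×10⁷ m.
Kepler's third law: T = 2π√(r³/μ) = 2π√((6.653×10⁷)³ / 3.793×10¹⁶).
r³/μ = 7.762×10⁶ s², so T = 2π × 2.786×10³ = 1.751×10⁴ s.
Converting: 1.751×10⁴ s ÷ 60.00 = 291.8 min.

T ≈ 292 min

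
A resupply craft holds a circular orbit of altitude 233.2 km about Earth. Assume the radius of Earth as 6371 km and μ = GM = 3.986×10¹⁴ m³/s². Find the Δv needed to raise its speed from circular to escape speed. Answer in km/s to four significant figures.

r = 6371 + 233.2 = 6604.2 km = 6.6042×10⁶ m.
Circular speed v_c = √(μ/r) = 7769 m/s.
Escape speed v_esc = √(2μ/r) = √2 × v_c = 10990 m/s.
Δv = v_esc − v_c = 3218 m/s = 3.218 km/s.

Δv ≈ 3.218 km/s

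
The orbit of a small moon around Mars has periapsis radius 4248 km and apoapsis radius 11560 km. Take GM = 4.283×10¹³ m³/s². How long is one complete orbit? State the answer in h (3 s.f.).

Semi-major axis a = (r_p + r_a)/2 = (4248.0 + 11560)/2 = 7904.0 km = 7.904×10⁶ m.
By Kepler's third law T = 2π√(a³/μ) = 2π × 3.395×10³ = 2.133×10⁴ s.
= 5.926 h.

T ≈ 5.93 h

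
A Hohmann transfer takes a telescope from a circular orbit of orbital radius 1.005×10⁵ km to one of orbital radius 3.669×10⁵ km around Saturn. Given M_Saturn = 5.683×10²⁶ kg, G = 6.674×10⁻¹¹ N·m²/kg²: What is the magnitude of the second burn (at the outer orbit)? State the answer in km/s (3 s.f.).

Δv ≈ 3.50 km/s

μ = GM = 6.674×10⁻¹¹ × 5.683×10²⁶ = 3.793×10¹⁶ m³/s².
r₁ = 1.005×10⁵ km = 1.005×10⁸ m.
r₂ = 3.669×10⁵ km = 3.669×10⁸ m.
Transfer ellipse a_t = (r₁ + r₂)/2 = 2.337×10⁸ m.
At r₁: circular v_c1 = √(μ/r₁) = 19430 m/s; transfer-perikrone v_p = √[μ(2/r₁ − 1/a_t)] = 24340 m/s.
At r₂: circular v_c2 = √(μ/r₂) = 10170 m/s; transfer-apokrone v_a = √[μ(2/r₂ − 1/a_t)] = 6667 m/s.
Δv₂ = v_c2 − v_a = 3500 m/s.
= 3.500 km/s.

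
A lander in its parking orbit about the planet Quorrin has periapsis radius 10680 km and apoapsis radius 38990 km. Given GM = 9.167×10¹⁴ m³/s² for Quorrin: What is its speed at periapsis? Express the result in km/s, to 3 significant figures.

v ≈ 11.6 km/s

Semi-major axis a = (r_p + r_a)/2 = 24835 km = 2.484×10⁷ m.
Vis-viva: v² = μ(2/r − 1/a) = 9.167×10¹⁴ × (1.873×10⁻⁷ − 4.027×10⁻⁸) = 1.348×10⁸ m²/s².
v = 11610 m/s = 11.61 km/s.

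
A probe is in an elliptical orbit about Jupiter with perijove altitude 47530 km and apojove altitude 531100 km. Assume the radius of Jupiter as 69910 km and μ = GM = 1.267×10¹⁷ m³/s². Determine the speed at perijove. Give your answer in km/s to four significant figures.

v ≈ 42.49 km/s

r_p = 69910 + 47530 = 117440 km = 1.1744×10⁸ m.
r_a = 69910 + 531100 = 601010 km = 6.0101×10⁸ m.
Semi-major axis a = (r_p + r_a)/2 = 3.5922×10⁵ km = 3.592×10⁸ m.
Vis-viva: v² = μ(2/r − 1/a) = 1.267×10¹⁷ × (1.703×10⁻⁸ − 2.784×10⁻⁹) = 1.805×10⁹ m²/s².
v = 42490 m/s = 42.49 km/s.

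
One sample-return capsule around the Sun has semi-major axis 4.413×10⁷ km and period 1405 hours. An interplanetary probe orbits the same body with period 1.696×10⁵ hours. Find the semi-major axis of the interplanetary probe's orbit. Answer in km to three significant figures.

Kepler's third law: a³ ∝ T², so a₂ = a₁ (T₂/T₁)^(2/3).
T₂/T₁ = 120.7, (T₂/T₁)^(2/3) = 24.42.
a₂ = 4.413×10⁷ × 24.42 = 1.078×10⁹ km.

a₂ ≈ 1.08×10⁹ km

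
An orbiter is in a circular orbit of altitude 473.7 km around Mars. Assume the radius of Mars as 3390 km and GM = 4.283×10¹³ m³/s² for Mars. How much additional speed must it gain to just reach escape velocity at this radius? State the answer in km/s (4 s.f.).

r = 3390 + 473.7 = 3863.7 km = 3.8637×10⁶ m.
Circular speed v_c = √(μ/r) = 3329 m/s.
Escape speed v_esc = √(2μ/r) = √2 × v_c = 4709 m/s.
Δv = v_esc − v_c = 1379 m/s = 1.379 km/s.

Δv ≈ 1.379 km/s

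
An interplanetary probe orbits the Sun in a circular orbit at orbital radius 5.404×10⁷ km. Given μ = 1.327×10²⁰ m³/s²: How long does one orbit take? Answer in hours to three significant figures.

T ≈ 1900 hours

r = 5.404×10⁷ km = 5.404×10¹⁰ m.
Kepler's third law: T = 2π√(r³/μ) = 2π√((5.404×10¹⁰)³ / 1.327×10²⁰).
r³/μ = 1.189×10¹² s², so T = 2π × 1.091×10⁶ = 6.852×10⁶ s.
Converting: 6.852×10⁶ s ÷ 3600 = 1903 hours.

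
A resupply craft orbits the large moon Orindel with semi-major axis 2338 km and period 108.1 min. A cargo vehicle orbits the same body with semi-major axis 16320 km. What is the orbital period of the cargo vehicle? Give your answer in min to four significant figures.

Kepler's third law: T² ∝ a³, so T₂ = T₁ (a₂/a₁)^(3/2).
a₂/a₁ = 6.980, (a₂/a₁)^(3/2) = 18.44.
T₂ = 108.1 × 18.44 = 1994 min.

T₂ ≈ 1994 min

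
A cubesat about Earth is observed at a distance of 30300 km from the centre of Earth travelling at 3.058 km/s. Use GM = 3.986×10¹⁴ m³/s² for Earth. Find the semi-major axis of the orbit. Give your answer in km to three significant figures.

a ≈ 23500 km

r = 3.030×10⁷ m.
Vis-viva rearranged: 1/a = 2/r − v²/μ = 6.601×10⁻⁸ − 2.346×10⁻⁸ = 4.255×10⁻⁸ m⁻¹.
a = 2.350×10⁷ m = 23504 km.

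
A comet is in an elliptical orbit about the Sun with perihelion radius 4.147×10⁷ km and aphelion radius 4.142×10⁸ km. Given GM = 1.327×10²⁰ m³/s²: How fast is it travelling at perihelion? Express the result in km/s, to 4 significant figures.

v ≈ 76.27 km/s

Semi-major axis a = (r_p + r_a)/2 = 2.2784×10⁸ km = 2.278×10¹¹ m.
Vis-viva: v² = μ(2/r − 1/a) = 1.327×10²⁰ × (4.823×10⁻¹¹ − 4.389×10⁻¹²) = 5.817×10⁹ m²/s².
v = 76270 m/s = 76.27 km/s.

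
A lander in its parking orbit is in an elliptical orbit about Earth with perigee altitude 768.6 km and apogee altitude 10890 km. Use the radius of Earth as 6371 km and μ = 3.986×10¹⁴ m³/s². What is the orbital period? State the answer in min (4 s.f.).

r_p = 6371 + 768.6 = 7139.6 km = 7.1396×10⁶ m.
r_a = 6371 + 10890 = 17261 km = 1.7261×10⁷ m.
Semi-major axis a = (r_p + r_a)/2 = (7139.6 + 17261)/2 = 12200 km = 1.220×10⁷ m.
By Kepler's third law T = 2π√(a³/μ) = 2π × 2.134×10³ = 1.341×10⁴ s.
= 223.5 min.

T ≈ 223.5 min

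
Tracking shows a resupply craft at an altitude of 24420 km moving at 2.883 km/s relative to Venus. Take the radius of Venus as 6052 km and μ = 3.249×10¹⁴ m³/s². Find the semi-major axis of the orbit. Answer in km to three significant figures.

a ≈ 25000 km

r = 6052 + 24420 = 30472 km = 3.047×10⁷ m.
Specific orbital energy ε = v²/2 − μ/r = (2883)²/2 − 3.249×10¹⁴/3.047×10⁷ = -6.506×10⁶ J/kg.
Since ε = −μ/(2a), a = −μ/(2ε) = 2.497×10⁷ m = 24968 km.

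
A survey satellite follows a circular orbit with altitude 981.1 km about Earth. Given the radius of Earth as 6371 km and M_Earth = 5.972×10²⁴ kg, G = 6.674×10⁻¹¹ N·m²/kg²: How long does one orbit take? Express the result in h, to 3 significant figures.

μ = GM = 6.674×10⁻¹¹ × 5.972×10²⁴ = 3.986×10¹⁴ m³/s².
r = 6371 + 981.1 = 7352.1 km = 7.3521×10⁶ m.
Kepler's third law: T = 2π√(r³/μ) = 2π√((7.352×10⁶)³ / 3.986×10¹⁴).
r³/μ = 9.971×10⁵ s², so T = 2π × 9.985×10² = 6.274×10³ s.
Converting: 6.274×10³ s ÷ 3600 = 1.743 h.

T ≈ 1.74 h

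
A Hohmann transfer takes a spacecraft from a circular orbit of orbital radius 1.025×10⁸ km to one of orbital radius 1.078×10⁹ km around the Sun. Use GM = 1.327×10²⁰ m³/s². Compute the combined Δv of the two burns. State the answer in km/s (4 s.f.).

Δv_total ≈ 19.12 km/s

r₁ = 1.025×10⁸ km = 1.025×10¹¹ m.
r₂ = 1.078×10⁹ km = 1.078×10¹² m.
Transfer ellipse a_t = (r₁ + r₂)/2 = 5.902×10¹¹ m.
At r₁: circular v_c1 = √(μ/r₁) = 35980 m/s; transfer-perihelion v_p = √[μ(2/r₁ − 1/a_t)] = 48630 m/s.
Δv₁ = v_p − v_c1 = 12640 m/s.
At r₂: circular v_c2 = √(μ/r₂) = 11090 m/s; transfer-aphelion v_a = √[μ(2/r₂ − 1/a_t)] = 4623 m/s.
Δv₂ = v_c2 − v_a = 6471 m/s.
Total Δv = Δv₁ + Δv₂ = 19120 m/s = 19.12 km/s.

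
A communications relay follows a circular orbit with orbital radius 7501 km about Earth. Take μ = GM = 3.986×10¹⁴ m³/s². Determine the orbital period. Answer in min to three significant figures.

r = 7501 km = 7.501×10⁶ m.
Kepler's third law: T = 2π√(r³/μ) = 2π√((7.501×10⁶)³ / 3.986×10¹⁴).
r³/μ = 1.059×10⁶ s², so T = 2π × 1.029×10³ = 6.465×10³ s.
Converting: 6.465×10³ s ÷ 60.00 = 107.8 min.

T ≈ 108 min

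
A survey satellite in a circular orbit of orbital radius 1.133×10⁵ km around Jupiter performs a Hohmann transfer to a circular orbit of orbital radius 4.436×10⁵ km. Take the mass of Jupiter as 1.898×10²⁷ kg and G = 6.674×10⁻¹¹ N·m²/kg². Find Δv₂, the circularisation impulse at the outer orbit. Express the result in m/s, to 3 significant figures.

Δv ≈ 6120 m/s

μ = GM = 6.674×10⁻¹¹ × 1.898×10²⁷ = 1.267×10¹⁷ m³/s².
r₁ = 1.133×10⁵ km = 1.133×10⁸ m.
r₂ = 4.436×10⁵ km = 4.436×10⁸ m.
Transfer ellipse a_t = (r₁ + r₂)/2 = 2.784×10⁸ m.
At r₁: circular v_c1 = √(μ/r₁) = 33440 m/s; transfer-perijove v_p = √[μ(2/r₁ − 1/a_t)] = 42200 m/s.
At r₂: circular v_c2 = √(μ/r₂) = 16900 m/s; transfer-apojove v_a = √[μ(2/r₂ − 1/a_t)] = 10780 m/s.
Δv₂ = v_c2 − v_a = 6119 m/s.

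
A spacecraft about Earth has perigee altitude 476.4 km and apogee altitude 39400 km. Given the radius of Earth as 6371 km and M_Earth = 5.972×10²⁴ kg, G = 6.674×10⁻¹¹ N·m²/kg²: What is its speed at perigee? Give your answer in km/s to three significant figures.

v ≈ 10.1 km/s

μ = GM = 6.674×10⁻¹¹ × 5.972×10²⁴ = 3.986×10¹⁴ m³/s².
r_p = 6371 + 476.4 = 6847.4 km = 6.8474×10⁶ m.
r_a = 6371 + 39400 = 45771 km = 4.5771×10⁷ m.
Semi-major axis a = (r_p + r_a)/2 = 26309 km = 2.631×10⁷ m.
Vis-viva: v² = μ(2/r − 1/a) = 3.986×10¹⁴ × (2.921×10⁻⁷ − 3.801×10⁻⁸) = 1.013×10⁸ m²/s².
v = 10060 m/s = 10.06 km/s.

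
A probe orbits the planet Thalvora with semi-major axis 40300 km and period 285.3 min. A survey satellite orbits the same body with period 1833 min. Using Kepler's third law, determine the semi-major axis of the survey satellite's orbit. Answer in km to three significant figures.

Kepler's third law: a³ ∝ T², so a₂ = a₁ (T₂/T₁)^(2/3).
T₂/T₁ = 6.425, (T₂/T₁)^(2/3) = 3.456.
a₂ = 40300 × 3.456 = 1.393×10⁵ km.

a₂ ≈ 1.39×10⁵ km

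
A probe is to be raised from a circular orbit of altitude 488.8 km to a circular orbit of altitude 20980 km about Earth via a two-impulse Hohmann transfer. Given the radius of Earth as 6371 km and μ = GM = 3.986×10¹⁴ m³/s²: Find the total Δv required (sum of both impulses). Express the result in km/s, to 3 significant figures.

r₁ = 6371 + 488.8 = 6859.8 km = 6.8598×10⁶ m.
r₂ = 6371 + 20980 = 27351 km = 2.7351×10⁷ m.
Transfer ellipse a_t = (r₁ + r₂)/2 = 1.711×10⁷ m.
At r₁: circular v_c1 = √(μ/r₁) = 7623 m/s; transfer-perigee v_p = √[μ(2/r₁ − 1/a_t)] = 9639 m/s.
Δv₁ = v_p − v_c1 = 2016 m/s.
At r₂: circular v_c2 = √(μ/r₂) = 3818 m/s; transfer-apogee v_a = √[μ(2/r₂ − 1/a_t)] = 2418 m/s.
Δv₂ = v_c2 − v_a = 1400 m/s.
Total Δv = Δv₁ + Δv₂ = 3416 m/s = 3.416 km/s.

Δv_total ≈ 3.42 km/s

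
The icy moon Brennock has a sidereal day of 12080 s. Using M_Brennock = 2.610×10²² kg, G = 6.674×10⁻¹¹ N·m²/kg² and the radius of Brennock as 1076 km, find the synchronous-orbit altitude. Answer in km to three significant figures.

μ = GM = 6.674×10⁻¹¹ × 2.610×10²² = 1.742×10¹² m³/s².
A synchronous orbit has period T, so by Kepler's third law a = (μT²/4π²)^(1/3).
μT²/4π² = 1.742×10¹² × (1.208×10⁴)² / 39.48 = 6.439×10¹⁸ m³.
a = 1.860×10⁶ m = 1860.4 km.
Altitude h = a − R = 1860.4 − 1076 = 784.37 km.

h_sync ≈ 784 km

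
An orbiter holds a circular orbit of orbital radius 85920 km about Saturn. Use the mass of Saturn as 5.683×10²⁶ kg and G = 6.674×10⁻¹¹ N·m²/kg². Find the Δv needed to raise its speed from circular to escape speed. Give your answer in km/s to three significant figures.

Δv ≈ 8.70 km/s

μ = GM = 6.674×10⁻¹¹ × 5.683×10²⁶ = 3.793×10¹⁶ m³/s².
r = 85920 km = 8.592×10⁷ m.
Circular speed v_c = √(μ/r) = 21010 m/s.
Escape speed v_esc = √(2μ/r) = √2 × v_c = 29710 m/s.
Δv = v_esc − v_c = 8703 m/s = 8.703 km/s.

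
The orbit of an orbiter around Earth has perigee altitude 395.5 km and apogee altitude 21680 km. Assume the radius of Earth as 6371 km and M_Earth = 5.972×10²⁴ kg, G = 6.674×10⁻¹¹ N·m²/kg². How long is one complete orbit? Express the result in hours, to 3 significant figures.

μ = GM = 6.674×10⁻¹¹ × 5.972×10²⁴ = 3.986×10¹⁴ m³/s².
r_p = 6371 + 395.5 = 6766.5 km = 6.7665×10⁶ m.
r_a = 6371 + 21680 = 28051 km = 2.8051×10⁷ m.
Semi-major axis a = (r_p + r_a)/2 = (6766.5 + 28051)/2 = 17409 km = 1.741×10⁷ m.
By Kepler's third law T = 2π√(a³/μ) = 2π × 3.638×10³ = 2.286×10⁴ s.
= 6.350 hours.

T ≈ 6.35 hours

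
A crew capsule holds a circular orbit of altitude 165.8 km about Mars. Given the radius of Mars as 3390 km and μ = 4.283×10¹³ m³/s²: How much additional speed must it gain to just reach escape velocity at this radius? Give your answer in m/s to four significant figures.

r = 3390 + 165.8 = 3555.8 km = 3.5558×10⁶ m.
Circular speed v_c = √(μ/r) = 3471 m/s.
Escape speed v_esc = √(2μ/r) = √2 × v_c = 4908 m/s.
Δv = v_esc − v_c = 1438 m/s.

Δv ≈ 1438 m/s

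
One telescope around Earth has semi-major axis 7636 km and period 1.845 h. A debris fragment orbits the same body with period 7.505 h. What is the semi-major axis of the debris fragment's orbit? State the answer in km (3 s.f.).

Kepler's third law: a³ ∝ T², so a₂ = a₁ (T₂/T₁)^(2/3).
T₂/T₁ = 4.068, (T₂/T₁)^(2/3) = 2.548.
a₂ = 7636 × 2.548 = 19460 km.

a₂ ≈ 19500 km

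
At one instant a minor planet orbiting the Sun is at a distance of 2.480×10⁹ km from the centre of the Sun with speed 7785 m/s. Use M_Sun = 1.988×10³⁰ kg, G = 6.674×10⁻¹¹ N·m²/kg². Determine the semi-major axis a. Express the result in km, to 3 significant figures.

a ≈ 2.86×10⁹ km

μ = GM = 6.674×10⁻¹¹ × 1.988×10³⁰ = 1.327×10²⁰ m³/s².
r = 2.480×10¹² m.
Specific orbital energy ε = v²/2 − μ/r = (7785)²/2 − 1.327×10²⁰/2.480×10¹² = -2.320×10⁷ J/kg.
Since ε = −μ/(2a), a = −μ/(2ε) = 2.860×10¹² m = 2.8599×10⁹ km.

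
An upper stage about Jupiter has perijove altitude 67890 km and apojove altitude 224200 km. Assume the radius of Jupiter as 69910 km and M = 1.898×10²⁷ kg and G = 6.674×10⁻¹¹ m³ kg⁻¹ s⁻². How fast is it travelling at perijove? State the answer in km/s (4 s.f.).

v ≈ 35.38 km/s

μ = GM = 6.674×10⁻¹¹ × 1.898×10²⁷ = 1.267×10¹⁷ m³/s².
r_p = 69910 + 67890 = 137800 km = 1.3780×10⁸ m.
r_a = 69910 + 224200 = 294110 km = 2.9411×10⁸ m.
Semi-major axis a = (r_p + r_a)/2 = 2.1596×10⁵ km = 2.160×10⁸ m.
Vis-viva: v² = μ(2/r − 1/a) = 1.267×10¹⁷ × (1.451×10⁻⁸ − 4.631×10⁻⁹) = 1.252×10⁹ m²/s².
v = 35380 m/s = 35.38 km/s.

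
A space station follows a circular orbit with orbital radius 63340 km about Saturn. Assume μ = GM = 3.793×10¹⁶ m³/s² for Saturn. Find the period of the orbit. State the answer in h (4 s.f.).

r = 63340 km = 6.334×10⁷ m.
Kepler's third law: T = 2π√(r³/μ) = 2π√((6.334×10⁷)³ / 3.793×10¹⁶).
r³/μ = 6.700×10⁶ s², so T = 2π × 2.588×10³ = 1.626×10⁴ s.
Converting: 1.626×10⁴ s ÷ 3600 = 4.518 h.

T ≈ 4.518 h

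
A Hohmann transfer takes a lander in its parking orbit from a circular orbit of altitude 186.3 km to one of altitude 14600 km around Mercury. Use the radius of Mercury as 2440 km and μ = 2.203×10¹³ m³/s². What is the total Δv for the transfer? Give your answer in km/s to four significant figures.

Δv_total ≈ 1.466 km/s

r₁ = 2440 + 186.3 = 2626.3 km = 2.6263×10⁶ m.
r₂ = 2440 + 14600 = 17040 km = 1.7040×10⁷ m.
Transfer ellipse a_t = (r₁ + r₂)/2 = 9.833×10⁶ m.
At r₁: circular v_c1 = √(μ/r₁) = 2896 m/s; transfer-periherm v_p = √[μ(2/r₁ − 1/a_t)] = 3813 m/s.
Δv₁ = v_p − v_c1 = 916.4 m/s.
At r₂: circular v_c2 = √(μ/r₂) = 1137 m/s; transfer-apoherm v_a = √[μ(2/r₂ − 1/a_t)] = 587.6 m/s.
Δv₂ = v_c2 − v_a = 549.4 m/s.
Total Δv = Δv₁ + Δv₂ = 1466 m/s = 1.466 km/s.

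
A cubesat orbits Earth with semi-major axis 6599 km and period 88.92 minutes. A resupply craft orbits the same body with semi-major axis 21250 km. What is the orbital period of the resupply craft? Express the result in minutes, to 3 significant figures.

T₂ ≈ 514 minutes

Kepler's third law: T² ∝ a³, so T₂ = T₁ (a₂/a₁)^(3/2).
a₂/a₁ = 3.220, (a₂/a₁)^(3/2) = 5.779.
T₂ = 88.92 × 5.779 = 513.8 minutes.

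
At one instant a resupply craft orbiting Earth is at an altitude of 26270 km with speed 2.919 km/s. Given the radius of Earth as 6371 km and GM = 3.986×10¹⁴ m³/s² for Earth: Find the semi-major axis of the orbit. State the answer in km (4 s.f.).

a ≈ 25060 km

r = 6371 + 26270 = 32641 km = 3.264×10⁷ m.
Specific orbital energy ε = v²/2 − μ/r = (2919)²/2 − 3.986×10¹⁴/3.264×10⁷ = -7.951×10⁶ J/kg.
Since ε = −μ/(2a), a = −μ/(2ε) = 2.506×10⁷ m = 25065 km.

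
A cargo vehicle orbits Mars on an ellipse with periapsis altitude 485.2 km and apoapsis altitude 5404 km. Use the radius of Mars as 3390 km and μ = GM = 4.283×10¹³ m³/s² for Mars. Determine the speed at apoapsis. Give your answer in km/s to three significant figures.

v ≈ 1.73 km/s

r_p = 3390 + 485.2 = 3875.2 km = 3.8752×10⁶ m.
r_a = 3390 + 5404 = 8794.0 km = 8.7940×10⁶ m.
Semi-major axis a = (r_p + r_a)/2 = 6334.6 km = 6.335×10⁶ m.
Vis-viva: v² = μ(2/r − 1/a) = 4.283×10¹³ × (2.274×10⁻⁷ − 1.579×10⁻⁷) = 2.979×10⁶ m²/s².
v = 1726 m/s = 1.726 km/s.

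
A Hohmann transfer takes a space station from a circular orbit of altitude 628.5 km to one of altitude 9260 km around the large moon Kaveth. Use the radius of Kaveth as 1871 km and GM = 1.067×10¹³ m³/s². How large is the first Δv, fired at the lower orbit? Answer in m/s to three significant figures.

r₁ = 1871 + 628.5 = 2499.5 km = 2.4995×10⁶ m.
r₂ = 1871 + 9260 = 11131 km = 1.1131×10⁷ m.
Transfer ellipse a_t = (r₁ + r₂)/2 = 6.815×10⁶ m.
At r₁: circular v_c1 = √(μ/r₁) = 2066 m/s; transfer-periapsis v_p = √[μ(2/r₁ − 1/a_t)] = 2640 m/s.
Δv₁ = v_p − v_c1 = 574.4 m/s.

Δv ≈ 574 m/s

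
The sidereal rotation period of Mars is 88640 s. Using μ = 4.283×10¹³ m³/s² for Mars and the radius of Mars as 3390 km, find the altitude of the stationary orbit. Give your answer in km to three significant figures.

h_sync ≈ 17000 km

A synchronous orbit has period T, so by Kepler's third law a = (μT²/4π²)^(1/3).
μT²/4π² = 4.283×10¹³ × (8.864×10⁴)² / 39.48 = 8.524×10²¹ m³.
a = 2.043×10⁷ m = 20428 km.
Altitude h = a − R = 20428 − 3390 = 17038 km.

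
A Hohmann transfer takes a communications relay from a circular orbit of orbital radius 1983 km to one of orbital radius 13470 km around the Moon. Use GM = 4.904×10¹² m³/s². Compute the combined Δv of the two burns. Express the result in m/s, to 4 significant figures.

r₁ = 1983 km = 1.983×10⁶ m.
r₂ = 13470 km = 1.347×10⁷ m.
Transfer ellipse a_t = (r₁ + r₂)/2 = 7.726×10⁶ m.
At r₁: circular v_c1 = √(μ/r₁) = 1573 m/s; transfer-perilune v_p = √[μ(2/r₁ − 1/a_t)] = 2076 m/s.
Δv₁ = v_p − v_c1 = 503.8 m/s.
At r₂: circular v_c2 = √(μ/r₂) = 603.4 m/s; transfer-apolune v_a = √[μ(2/r₂ − 1/a_t)] = 305.7 m/s.
Δv₂ = v_c2 − v_a = 297.7 m/s.
Total Δv = Δv₁ + Δv₂ = 801.5 m/s.

Δv_total ≈ 801.5 m/s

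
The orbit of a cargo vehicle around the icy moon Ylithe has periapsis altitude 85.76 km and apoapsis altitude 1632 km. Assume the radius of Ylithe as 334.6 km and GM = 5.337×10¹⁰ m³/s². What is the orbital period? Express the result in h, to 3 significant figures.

T ≈ 9.85 h

r_p = 334.6 + 85.76 = 420.36 km = 4.2036×10⁵ m.
r_a = 334.6 + 1632 = 1966.6 km = 1.9666×10⁶ m.
Semi-major axis a = (r_p + r_a)/2 = (420.36 + 1966.6)/2 = 1193.5 km = 1.193×10⁶ m.
By Kepler's third law T = 2π√(a³/μ) = 2π × 5.644×10³ = 3.546×10⁴ s.
= 9.850 h.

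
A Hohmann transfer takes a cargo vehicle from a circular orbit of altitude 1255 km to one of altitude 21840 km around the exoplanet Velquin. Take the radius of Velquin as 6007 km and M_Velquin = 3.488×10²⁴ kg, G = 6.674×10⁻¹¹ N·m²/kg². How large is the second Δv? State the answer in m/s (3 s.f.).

μ = GM = 6.674×10⁻¹¹ × 3.488×10²⁴ = 2.328×10¹⁴ m³/s².
r₁ = 6007 + 1255 = 7262.0 km = 7.2620×10⁶ m.
r₂ = 6007 + 21840 = 27847 km = 2.7847×10⁷ m.
Transfer ellipse a_t = (r₁ + r₂)/2 = 1.755×10⁷ m.
At r₁: circular v_c1 = √(μ/r₁) = 5662 m/s; transfer-periapsis v_p = √[μ(2/r₁ − 1/a_t)] = 7131 m/s.
At r₂: circular v_c2 = √(μ/r₂) = 2891 m/s; transfer-apoapsis v_a = √[μ(2/r₂ − 1/a_t)] = 1860 m/s.
Δv₂ = v_c2 − v_a = 1032 m/s.

Δv ≈ 1030 m/s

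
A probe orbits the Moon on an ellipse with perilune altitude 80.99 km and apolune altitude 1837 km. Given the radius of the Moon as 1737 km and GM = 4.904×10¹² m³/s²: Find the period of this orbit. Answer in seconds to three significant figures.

r_p = 1737 + 80.99 = 1818.0 km = 1.8180×10⁶ m.
r_a = 1737 + 1837 = 3574.0 km = 3.5740×10⁶ m.
Semi-major axis a = (r_p + r_a)/2 = (1818.0 + 3574.0)/2 = 2696.0 km = 2.696×10⁶ m.
By Kepler's third law T = 2π√(a³/μ) = 2π × 1.999×10³ = 1.256×10⁴ s.

T ≈ 12600 seconds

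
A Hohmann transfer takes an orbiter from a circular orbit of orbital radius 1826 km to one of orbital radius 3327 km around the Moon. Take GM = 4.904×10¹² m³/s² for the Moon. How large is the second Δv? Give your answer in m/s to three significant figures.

Δv ≈ 192 m/s

r₁ = 1826 km = 1.826×10⁶ m.
r₂ = 3327 km = 3.327×10⁶ m.
Transfer ellipse a_t = (r₁ + r₂)/2 = 2.576×10⁶ m.
At r₁: circular v_c1 = √(μ/r₁) = 1639 m/s; transfer-perilune v_p = √[μ(2/r₁ − 1/a_t)] = 1862 m/s.
At r₂: circular v_c2 = √(μ/r₂) = 1214 m/s; transfer-apolune v_a = √[μ(2/r₂ − 1/a_t)] = 1022 m/s.
Δv₂ = v_c2 − v_a = 192.0 m/s.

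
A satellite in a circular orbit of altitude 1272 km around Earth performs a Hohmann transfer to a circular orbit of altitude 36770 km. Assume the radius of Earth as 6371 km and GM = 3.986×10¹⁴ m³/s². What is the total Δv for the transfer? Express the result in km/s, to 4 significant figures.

r₁ = 6371 + 1272 = 7643.0 km = 7.6430×10⁶ m.
r₂ = 6371 + 36770 = 43141 km = 4.3141×10⁷ m.
Transfer ellipse a_t = (r₁ + r₂)/2 = 2.539×10⁷ m.
At r₁: circular v_c1 = √(μ/r₁) = 7222 m/s; transfer-perigee v_p = √[μ(2/r₁ − 1/a_t)] = 9413 m/s.
Δv₁ = v_p − v_c1 = 2191 m/s.
At r₂: circular v_c2 = √(μ/r₂) = 3040 m/s; transfer-apogee v_a = √[μ(2/r₂ − 1/a_t)] = 1668 m/s.
Δv₂ = v_c2 − v_a = 1372 m/s.
Total Δv = Δv₁ + Δv₂ = 3563 m/s = 3.563 km/s.

Δv_total ≈ 3.563 km/s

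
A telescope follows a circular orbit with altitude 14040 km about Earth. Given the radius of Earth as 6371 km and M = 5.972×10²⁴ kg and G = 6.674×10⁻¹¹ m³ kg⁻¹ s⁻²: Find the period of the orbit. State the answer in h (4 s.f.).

T ≈ 8.062 h

μ = GM = 6.674×10⁻¹¹ × 5.972×10²⁴ = 3.986×10¹⁴ m³/s².
r = 6371 + 14040 = 20411 km = 2.0411×10⁷ m.
Kepler's third law: T = 2π√(r³/μ) = 2π√((2.041×10⁷)³ / 3.986×10¹⁴).
r³/μ = 2.133×10⁷ s², so T = 2π × 4.619×10³ = 2.902×10⁴ s.
Converting: 2.902×10⁴ s ÷ 3600 = 8.062 h.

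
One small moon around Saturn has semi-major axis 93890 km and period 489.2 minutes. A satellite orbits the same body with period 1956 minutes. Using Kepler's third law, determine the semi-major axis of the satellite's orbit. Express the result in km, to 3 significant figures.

Kepler's third law: a³ ∝ T², so a₂ = a₁ (T₂/T₁)^(2/3).
T₂/T₁ = 3.998, (T₂/T₁)^(2/3) = 2.519.
a₂ = 93890 × 2.519 = 2.365×10⁵ km.

a₂ ≈ 2.37×10⁵ km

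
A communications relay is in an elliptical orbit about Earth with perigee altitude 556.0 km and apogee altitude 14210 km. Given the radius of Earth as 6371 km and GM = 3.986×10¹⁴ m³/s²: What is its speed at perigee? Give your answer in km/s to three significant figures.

r_p = 6371 + 556.0 = 6927.0 km = 6.9270×10⁶ m.
r_a = 6371 + 14210 = 20581 km = 2.0581×10⁷ m.
Semi-major axis a = (r_p + r_a)/2 = 13754 km = 1.375×10⁷ m.
Vis-viva: v² = μ(2/r − 1/a) = 3.986×10¹⁴ × (2.887×10⁻⁷ − 7.271×10⁻⁸) = 8.611×10⁷ m²/s².
v = 9279 m/s = 9.279 km/s.

v ≈ 9.28 km/s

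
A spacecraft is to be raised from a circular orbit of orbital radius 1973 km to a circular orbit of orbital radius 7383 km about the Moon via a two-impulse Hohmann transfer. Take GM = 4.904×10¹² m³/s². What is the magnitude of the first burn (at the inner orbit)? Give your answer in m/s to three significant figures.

Δv ≈ 404 m/s

r₁ = 1973 km = 1.973×10⁶ m.
r₂ = 7383 km = 7.383×10⁶ m.
Transfer ellipse a_t = (r₁ + r₂)/2 = 4.678×10⁶ m.
At r₁: circular v_c1 = √(μ/r₁) = 1577 m/s; transfer-perilune v_p = √[μ(2/r₁ − 1/a_t)] = 1981 m/s.
Δv₁ = v_p − v_c1 = 404.0 m/s.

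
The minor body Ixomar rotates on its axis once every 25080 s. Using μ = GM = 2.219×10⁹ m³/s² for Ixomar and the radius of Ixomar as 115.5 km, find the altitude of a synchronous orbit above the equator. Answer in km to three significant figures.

A synchronous orbit has period T, so by Kepler's third law a = (μT²/4π²)^(1/3).
μT²/4π² = 2.219×10⁹ × (2.508×10⁴)² / 39.48 = 3.536×10¹⁶ m³.
a = 3.282×10⁵ m = 328.21 km.
Altitude h = a − R = 328.21 − 115.5 = 212.71 km.

h_sync ≈ 213 km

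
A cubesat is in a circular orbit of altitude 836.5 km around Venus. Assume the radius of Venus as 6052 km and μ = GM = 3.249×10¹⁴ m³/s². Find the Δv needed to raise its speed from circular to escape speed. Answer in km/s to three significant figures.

Δv ≈ 2.84 km/s

r = 6052 + 836.5 = 6888.5 km = 6.8885×10⁶ m.
Circular speed v_c = √(μ/r) = 6868 m/s.
Escape speed v_esc = √(2μ/r) = √2 × v_c = 9712 m/s.
Δv = v_esc − v_c = 2845 m/s = 2.845 km/s.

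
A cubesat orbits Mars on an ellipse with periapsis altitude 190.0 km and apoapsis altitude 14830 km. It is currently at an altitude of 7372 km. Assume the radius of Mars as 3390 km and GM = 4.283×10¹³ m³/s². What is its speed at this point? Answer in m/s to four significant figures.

v ≈ 2008 m/s

r_p = 3390 + 190.0 = 3580.0 km = 3.5800×10⁶ m.
r_a = 3390 + 14830 = 18220 km = 1.8220×10⁷ m.
r = 3390 + 7372 = 10762 km = 1.076×10⁷ m.
Semi-major axis a = (r_p + r_a)/2 = 10900 km = 1.090×10⁷ m.
Vis-viva: v² = μ(2/r − 1/a) = 4.283×10¹³ × (1.858×10⁻⁷ − 9.174×10⁻⁸) = 4.030×10⁶ m²/s².
v = 2008 m/s.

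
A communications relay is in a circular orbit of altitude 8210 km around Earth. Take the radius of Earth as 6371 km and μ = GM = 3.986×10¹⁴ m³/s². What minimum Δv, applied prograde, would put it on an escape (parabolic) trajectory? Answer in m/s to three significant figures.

r = 6371 + 8210 = 14581 km = 1.4581×10⁷ m.
Circular speed v_c = √(μ/r) = 5228 m/s.
Escape speed v_esc = √(2μ/r) = √2 × v_c = 7394 m/s.
Δv = v_esc − v_c = 2166 m/s.

Δv ≈ 2170 m/s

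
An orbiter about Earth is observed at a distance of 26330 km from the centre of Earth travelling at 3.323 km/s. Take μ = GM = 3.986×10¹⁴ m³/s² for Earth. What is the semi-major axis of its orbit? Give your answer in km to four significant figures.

r = 2.633×10⁷ m.
Vis-viva rearranged: 1/a = 2/r − v²/μ = 7.596×10⁻⁸ − 2.770×10⁻⁸ = 4.826×10⁻⁸ m⁻¹.
a = 2.072×10⁷ m = 20723 km.

a ≈ 20720 km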